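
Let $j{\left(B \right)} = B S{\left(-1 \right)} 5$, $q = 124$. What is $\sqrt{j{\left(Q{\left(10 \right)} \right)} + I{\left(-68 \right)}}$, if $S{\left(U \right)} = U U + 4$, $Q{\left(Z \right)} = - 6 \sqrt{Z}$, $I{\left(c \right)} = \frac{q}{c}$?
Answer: $\frac{\sqrt{-527 - 43350 \sqrt{10}}}{17} \approx 21.821 i$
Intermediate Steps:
$I{\left(c \right)} = \frac{124}{c}$
$S{\left(U \right)} = 4 + U^{2}$ ($S{\left(U \right)} = U^{2} + 4 = 4 + U^{2}$)
$j{\left(B \right)} = 25 B$ ($j{\left(B \right)} = B \left(4 + \left(-1\right)^{2}\right) 5 = B \left(4 + 1\right) 5 = B 5 \cdot 5 = 5 B 5 = 25 B$)
$\sqrt{j{\left(Q{\left(10 \right)} \right)} + I{\left(-68 \right)}} = \sqrt{25 \left(- 6 \sqrt{10}\right) + \frac{124}{-68}} = \sqrt{- 150 \sqrt{10} + 124 \left(- \frac{1}{68}\right)} = \sqrt{- 150 \sqrt{10} - \frac{31}{17}} = \sqrt{- \frac{31}{17} - 150 \sqrt{10}}$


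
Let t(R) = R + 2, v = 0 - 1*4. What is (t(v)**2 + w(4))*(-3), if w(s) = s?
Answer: -24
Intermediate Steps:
v = -4 (v = 0 - 4 = -4)
t(R) = 2 + R
(t(v)**2 + w(4))*(-3) = ((2 - 4)**2 + 4)*(-3) = ((-2)**2 + 4)*(-3) = (4 + 4)*(-3) = 8*(-3) = -24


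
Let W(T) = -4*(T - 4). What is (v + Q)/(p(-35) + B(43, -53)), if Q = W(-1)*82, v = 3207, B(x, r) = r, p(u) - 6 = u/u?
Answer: -4847/46 ≈ -105.37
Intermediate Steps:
p(u) = 7 (p(u) = 6 + u/u = 6 + 1 = 7)
W(T) = 16 - 4*T (W(T) = -4*(-4 + T) = 16 - 4*T)
Q = 1640 (Q = (16 - 4*(-1))*82 = (16 + 4)*82 = 20*82 = 1640)
(v + Q)/(p(-35) + B(43, -53)) = (3207 + 1640)/(7 - 53) = 4847/(-46) = 4847*(-1/46) = -4847/46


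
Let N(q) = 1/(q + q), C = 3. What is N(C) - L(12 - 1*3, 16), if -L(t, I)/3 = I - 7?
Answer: 163/6 ≈ 27.167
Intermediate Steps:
L(t, I) = 21 - 3*I (L(t, I) = -3*(I - 7) = -3*(-7 + I) = 21 - 3*I)
N(q) = 1/(2*q)
N(C) - L(12 - 1*3, 16) = (½)/3 - (21 - 3*16) = (½)*(⅓) - (21 - 48) = ⅙ - 1*(-27) = ⅙ + 27 = 163/6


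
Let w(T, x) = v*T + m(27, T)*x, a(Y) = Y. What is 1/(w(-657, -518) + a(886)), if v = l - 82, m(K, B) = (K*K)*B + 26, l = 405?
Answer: 1/247872861 ≈ 4.0343e-9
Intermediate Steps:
m(K, B) = 26 + B*K² (m(K, B) = K²*B + 26 = B*K² + 26 = 26 + B*K²)
v = 323 (v = 405 - 82 = 323)
w(T, x) = 323*T + x*(26 + 729*T) (w(T, x) = 323*T + (26 + T*27²)*x = 323*T + (26 + T*729)*x = 323*T + (26 + 729*T)*x = 323*T + x*(26 + 729*T))
1/(w(-657, -518) + a(886)) = 1/((323*(-657) - 518*(26 + 729*(-657))) + 886) = 1/((-212211 - 518*(26 - 478953)) + 886) = 1/((-212211 - 518*(-478927)) + 886) = 1/((-212211 + 248084186) + 886) = 1/(247871975 + 886) = 1/247872861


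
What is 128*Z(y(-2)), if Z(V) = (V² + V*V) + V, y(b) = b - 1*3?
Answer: 5760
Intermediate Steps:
y(b) = -3 + b (y(b) = b - 3 = -3 + b)
Z(V) = V + 2*V² (Z(V) = (V² + V²) + V = 2*V² + V = V + 2*V²)
128*Z(y(-2)) = 128*((-3 - 2)*(1 + 2*(-3 - 2))) = 128*(-5*(1 + 2*(-5))) = 128*(-5*(1 - 10)) = 128*(-5*(-9)) = 128*45 = 5760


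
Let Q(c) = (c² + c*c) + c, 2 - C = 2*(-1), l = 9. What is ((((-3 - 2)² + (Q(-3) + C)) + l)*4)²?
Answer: 44944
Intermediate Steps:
C = 4 (C = 2 - 2*(-1) = 2 - 1*(-2) = 2 + 2 = 4)
Q(c) = c + 2*c² (Q(c) = (c² + c²) + c = 2*c² + c = c + 2*c²)
((((-3 - 2)² + (Q(-3) + C)) + l)*4)² = ((((-3 - 2)² + (-3*(1 + 2*(-3)) + 4)) + 9)*4)² = ((((-5)² + (-3*(1 - 6) + 4)) + 9)*4)² = (((25 + (-3*(-5) + 4)) + 9)*4)² = (((25 + (15 + 4)) + 9)*4)² = (((25 + 19) + 9)*4)² = ((44 + 9)*4)² = (53*4)² = 212² = 44944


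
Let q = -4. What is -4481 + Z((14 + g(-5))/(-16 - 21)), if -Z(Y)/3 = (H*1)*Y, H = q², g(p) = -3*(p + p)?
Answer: -163685/37 ≈ -4423.9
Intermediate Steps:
g(p) = -6*p
H = 16 (H = (-4)² = 16)
Z(Y) = -48*Y (Z(Y) = -3*16*1*Y = -48*Y)
-4481 + Z((14 + g(-5))/(-16 - 21)) = -4481 - 48*(14 - 6*(-5))/(-16 - 21) = -4481 - 48*(14 + 30)/(-37) = -4481 - 2112*(-1)/37 = -4481 - 48*(-44/37) = -4481 + 2112/37 = -163685/37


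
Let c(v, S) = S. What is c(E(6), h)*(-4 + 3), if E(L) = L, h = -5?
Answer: 5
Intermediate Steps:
c(E(6), h)*(-4 + 3) = -5*(-4 + 3) = -5*(-1) = 5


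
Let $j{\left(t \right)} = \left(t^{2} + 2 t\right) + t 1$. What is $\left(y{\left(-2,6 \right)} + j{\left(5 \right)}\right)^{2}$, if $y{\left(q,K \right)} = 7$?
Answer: $2209$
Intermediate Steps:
$j{\left(t \right)} = t^{2} + 3 t$ ($j{\left(t \right)} = \left(t^{2} + 2 t\right) + t = t^{2} + 3 t$)
$\left(y{\left(-2,6 \right)} + j{\left(5 \right)}\right)^{2} = \left(7 + 5 \left(3 + 5\right)\right)^{2} = \left(7 + 5 \cdot 8\right)^{2} = \left(7 + 40\right)^{2} = 47^{2} = 2209$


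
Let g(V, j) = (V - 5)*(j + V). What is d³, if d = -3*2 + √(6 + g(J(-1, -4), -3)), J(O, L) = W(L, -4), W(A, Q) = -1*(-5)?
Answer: -324 + 114*√6 ≈ -44.758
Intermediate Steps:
W(A, Q) = 5
J(O, L) = 5
g(V, j) = (-5 + V)*(V + j)
d = -6 + √6 (d = -3*2 + √(6 + (5² - 5*5 - 5*(-3) + 5*(-3))) = -6 + √(6 + (25 - 25 + 15 - 15)) = -6 + √(6 + 0) = -6 + √6 ≈ -3.5505)
d³ = (-6 + √6)³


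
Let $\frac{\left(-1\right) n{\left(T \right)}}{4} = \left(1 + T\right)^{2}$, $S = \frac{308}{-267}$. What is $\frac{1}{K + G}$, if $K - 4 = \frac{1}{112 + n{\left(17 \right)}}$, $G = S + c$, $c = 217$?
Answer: $\frac{316128}{69499349} \approx 0.0045486$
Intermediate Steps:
$S = - \frac{308}{267}$ ($S = 308 \left(- \frac{1}{267}\right) = - \frac{308}{267} \approx -1.1536$)
$n{\left(T \right)} = - 4 \left(1 + T\right)^{2}$
$G = \frac{57631}{267}$ ($G = - \frac{308}{267} + 217 = \frac{57631}{267} \approx 215.85$)
$K = \frac{4735}{1184}$ ($K = 4 + \frac{1}{112 - 4 \left(1 + 17\right)^{2}} = 4 + \frac{1}{112 - 4 \cdot 18^{2}} = 4 + \frac{1}{112 - 1296} = 4 + \frac{1}{-1184} = 4 - \frac{1}{1184} = \frac{4735}{1184} \approx 3.9992$)
$\frac{1}{K + G} = \frac{1}{\frac{4735}{1184} + \frac{57631}{267}} = \frac{1}{\frac{69499349}{316128}} = \frac{316128}{69499349}$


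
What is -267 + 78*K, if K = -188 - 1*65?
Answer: -20001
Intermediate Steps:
K = -253 (K = -188 - 65 = -253)
-267 + 78*K = -267 + 78*(-253) = -267 - 19734 = -20001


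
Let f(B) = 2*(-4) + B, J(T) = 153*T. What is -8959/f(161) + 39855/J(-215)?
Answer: -393208/6579 ≈ -59.767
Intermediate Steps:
f(B) = -8 + B
-8959/f(161) + 39855/J(-215) = -8959/(-8 + 161) + 39855/((153*(-215))) = -8959/153 + 39855/(-32895) = -8959*1/153 + 39855*(-1/32895) = -527/9 - 2657/2193 = -393208/6579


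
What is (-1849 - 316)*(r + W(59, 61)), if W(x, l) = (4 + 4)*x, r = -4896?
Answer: 9577960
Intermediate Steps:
W(x, l) = 8*x
(-1849 - 316)*(r + W(59, 61)) = (-1849 - 316)*(-4896 + 8*59) = -2165*(-4896 + 472) = -2165*(-4424) = 9577960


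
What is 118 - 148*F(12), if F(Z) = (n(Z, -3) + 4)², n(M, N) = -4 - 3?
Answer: -1214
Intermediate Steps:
n(M, N) = -7
F(Z) = 9 (F(Z) = (-7 + 4)² = (-3)² = 9)
118 - 148*F(12) = 118 - 148*9 = 118 - 1332 = -1214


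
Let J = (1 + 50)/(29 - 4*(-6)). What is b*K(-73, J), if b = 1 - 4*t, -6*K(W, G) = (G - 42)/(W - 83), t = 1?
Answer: 725/5512 ≈ 0.13153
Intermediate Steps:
J = 51/53 (J = 51/(29 + 24) = 51/53 ≈ 0.96226)
K(W, G) = -(-42 + G)/(6*(-83 + W)) (K(W, G) = -(G - 42)/(6*(W - 83)) = -(-42 + G)/(6*(-83 + W)))
b = -3 (b = 1 - 4*1 = 1 - 4 = -3)
b*K(-73, J) = -(42 - 1*51/53)/(2*(-83 - 73)) = -(42 - 51/53)/(2*(-156)) = -(-1)*2175/(2*156*53) = -3*(-725/16536) = 725/5512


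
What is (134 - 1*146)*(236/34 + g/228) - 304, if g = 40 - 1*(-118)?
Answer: -127782/323 ≈ -395.61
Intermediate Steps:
g = 158 (g = 40 + 118 = 158)
(134 - 1*146)*(236/34 + g/228) - 304 = (134 - 1*146)*(236/34 + 158/228) - 304 = (134 - 146)*(236*(1/34) + 158*(1/228)) - 304 = -12*(118/17 + 79/114) - 304 = -12*14795/1938 - 304 = -29590/323 - 304 = -127782/323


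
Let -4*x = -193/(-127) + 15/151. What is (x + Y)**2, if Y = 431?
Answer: 68186719125625/367757329 ≈ 1.8541e+5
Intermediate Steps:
x = -7762/19177 (x = -(-193/(-127) + 15/151)/4 = -(-193*(-1/127) + 15*(1/151))/4 = -(193/127 + 15/151)/4 = -1/4*31048/19177 = -7762/19177 ≈ -0.40476)
(x + Y)**2 = (-7762/19177 + 431)**2 = (8257525/19177)**2 = 68186719125625/367757329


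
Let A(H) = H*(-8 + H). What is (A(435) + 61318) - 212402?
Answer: 34661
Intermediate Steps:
(A(435) + 61318) - 212402 = (435*(-8 + 435) + 61318) - 212402 = (435*427 + 61318) - 212402 = (185745 + 61318) - 212402 = 247063 - 212402 = 34661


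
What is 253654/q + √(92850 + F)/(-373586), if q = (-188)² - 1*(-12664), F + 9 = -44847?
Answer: 126827/24004 - √47994/373586 ≈ 5.2830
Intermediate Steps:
F = -44856 (F = -9 - 44847 = -44856)
q = 48008 (q = 35344 + 12664 = 48008)
253654/q + √(92850 + F)/(-373586) = 253654/48008 + √(92850 - 44856)/(-373586) = 253654*(1/48008) + √47994*(-1/373586) = 126827/24004 - √47994/373586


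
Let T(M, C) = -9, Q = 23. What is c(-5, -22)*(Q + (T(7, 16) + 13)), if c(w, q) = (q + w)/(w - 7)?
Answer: 243/4 ≈ 60.750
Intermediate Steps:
c(w, q) = (q + w)/(-7 + w)
c(-5, -22)*(Q + (T(7, 16) + 13)) = ((-22 - 5)/(-7 - 5))*(23 + (-9 + 13)) = (-27/(-12))*(23 + 4) = -1/12*(-27)*27 = (9/4)*27 = 243/4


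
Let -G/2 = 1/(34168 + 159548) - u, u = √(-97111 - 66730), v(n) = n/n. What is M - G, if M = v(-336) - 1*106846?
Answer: -10348793009/96858 - 2*I*√163841 ≈ -1.0685e+5 - 809.55*I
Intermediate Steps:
v(n) = 1
u = I*√163841 (u = √(-163841) = I*√163841 ≈ 404.77*I)
G = -1/96858 + 2*I*√163841 (G = -2*(1/(34168 + 159548) - I*√163841) = -2*(1/193716 - I*√163841) = -1/96858 + 2*I*√163841 ≈ -1.0324e-5 + 809.55*I)
M = -106845 (M = 1 - 1*106846 = 1 - 106846 = -106845)
M - G = -106845 - (-1/96858 + 2*I*√163841) = -106845 + (1/96858 - 2*I*√163841) = -10348793009/96858 - 2*I*√163841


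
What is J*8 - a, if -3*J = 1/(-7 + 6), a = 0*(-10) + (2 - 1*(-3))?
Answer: -7/3 ≈ -2.3333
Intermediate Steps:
a = 5 (a = 0 + (2 + 3) = 0 + 5 = 5)
J = ⅓ (J = -1/(3*(-7 + 6)) = -⅓/(-1) = -⅓*(-1) = ⅓ ≈ 0.33333)
J*8 - a = (⅓)*8 - 1*5 = 8/3 - 5 = -7/3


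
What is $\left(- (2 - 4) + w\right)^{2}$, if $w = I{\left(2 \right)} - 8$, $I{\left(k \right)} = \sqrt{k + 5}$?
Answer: $\left(6 - \sqrt{7}\right)^{2} \approx 11.251$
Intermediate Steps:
$I{\left(k \right)} = \sqrt{5 + k}$
$w = -8 + \sqrt{7}$ ($w = \sqrt{5 + 2} - 8 = \sqrt{7} - 8 = -8 + \sqrt{7} \approx -5.3542$)
$\left(- (2 - 4) + w\right)^{2} = \left(- (2 - 4) - \left(8 - \sqrt{7}\right)\right)^{2} = \left(\left(-1\right) \left(-2\right) - \left(8 - \sqrt{7}\right)\right)^{2} = \left(2 - \left(8 - \sqrt{7}\right)\right)^{2} = \left(-6 + \sqrt{7}\right)^{2}$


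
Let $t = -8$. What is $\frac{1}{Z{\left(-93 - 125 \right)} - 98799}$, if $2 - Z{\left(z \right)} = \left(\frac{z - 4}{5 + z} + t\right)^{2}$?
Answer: $- \frac{5041}{498279713} \approx -1.0117 \cdot 10^{-5}$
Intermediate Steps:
$Z{\left(z \right)} = 2 - \left(-8 + \frac{-4 + z}{5 + z}\right)^{2}$ ($Z{\left(z \right)} = 2 - \left(\frac{z - 4}{5 + z} - 8\right)^{2} = 2 - \left(\frac{-4 + z}{5 + z} - 8\right)^{2} = 2 - \left(-8 + \frac{-4 + z}{5 + z}\right)^{2}$)
$\frac{1}{Z{\left(-93 - 125 \right)} - 98799} = \frac{1}{\left(2 - \frac{\left(44 + 7 \left(-93 - 125\right)\right)^{2}}{\left(5 - 218\right)^{2}}\right) - 98799} = \frac{1}{\left(2 - \frac{\left(44 + 7 \left(-218\right)\right)^{2}}{\left(5 - 218\right)^{2}}\right) - 98799} = \frac{1}{\left(2 - \frac{\left(44 - 1526\right)^{2}}{45369}\right) - 98799} = \frac{1}{\left(2 - \frac{\left(-1482\right)^{2}}{45369}\right) - 98799} = \frac{1}{\left(2 - \frac{1}{45369} \cdot 2196324\right) - 98799} = \frac{1}{\left(2 - \frac{244036}{5041}\right) - 98799} = \frac{1}{- \frac{233954}{5041} - 98799} = \frac{1}{- \frac{498279713}{5041}} = - \frac{5041}{498279713}$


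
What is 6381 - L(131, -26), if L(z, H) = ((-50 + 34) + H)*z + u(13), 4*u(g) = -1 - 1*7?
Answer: 11885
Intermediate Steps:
u(g) = -2 (u(g) = (-1 - 1*7)/4 = (-1 - 7)/4 = (¼)*(-8) = -2)
L(z, H) = -2 + z*(-16 + H) (L(z, H) = ((-50 + 34) + H)*z - 2 = (-16 + H)*z - 2 = z*(-16 + H) - 2 = -2 + z*(-16 + H))
6381 - L(131, -26) = 6381 - (-2 - 16*131 - 26*131) = 6381 - (-2 - 2096 - 3406) = 6381 - 1*(-5504) = 6381 + 5504 = 11885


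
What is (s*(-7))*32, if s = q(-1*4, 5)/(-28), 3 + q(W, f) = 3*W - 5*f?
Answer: -320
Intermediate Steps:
q(W, f) = -3 - 5*f + 3*W (q(W, f) = -3 + (3*W - 5*f) = -3 + (-5*f + 3*W) = -3 - 5*f + 3*W)
s = 10/7 (s = (-3 - 5*5 + 3*(-1*4))/(-28) = (-3 - 25 + 3*(-4))*(-1/28) = (-3 - 25 - 12)*(-1/28) = -40*(-1/28) = 10/7 ≈ 1.4286)
(s*(-7))*32 = ((10/7)*(-7))*32 = -10*32 = -320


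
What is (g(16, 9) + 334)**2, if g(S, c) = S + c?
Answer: 128881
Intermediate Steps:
(g(16, 9) + 334)**2 = ((16 + 9) + 334)**2 = (25 + 334)**2 = 359**2 = 128881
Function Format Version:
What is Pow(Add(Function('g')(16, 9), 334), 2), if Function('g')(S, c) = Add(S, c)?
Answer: 128881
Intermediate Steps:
Pow(Add(Function('g')(16, 9), 334), 2) = Pow(Add(Add(16, 9), 334), 2) = Pow(Add(25, 334), 2) = Pow(359, 2) = 128881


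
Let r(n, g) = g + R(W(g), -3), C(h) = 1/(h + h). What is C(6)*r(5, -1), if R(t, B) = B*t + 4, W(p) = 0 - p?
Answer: 0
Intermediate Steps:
C(h) = 1/(2*h)
W(p) = -p
R(t, B) = 4 + B*t
r(n, g) = 4 + 4*g (r(n, g) = g + (4 - (-3)*g) = g + (4 + 3*g) = 4 + 4*g)
C(6)*r(5, -1) = ((½)/6)*(4 + 4*(-1)) = ((½)*(⅙))*(4 - 4) = (1/12)*0 = 0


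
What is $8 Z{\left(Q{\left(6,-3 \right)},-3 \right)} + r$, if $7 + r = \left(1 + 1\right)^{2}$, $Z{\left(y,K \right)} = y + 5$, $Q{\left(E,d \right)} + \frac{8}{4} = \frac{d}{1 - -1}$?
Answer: $9$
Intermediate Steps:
$Q{\left(E,d \right)} = -2 + \frac{d}{2}$ ($Q{\left(E,d \right)} = -2 + \frac{d}{1 - -1} = -2 + \frac{d}{1 + 1} = -2 + \frac{d}{2}$)
$Z{\left(y,K \right)} = 5 + y$
$r = -3$ ($r = -7 + \left(1 + 1\right)^{2} = -7 + 2^{2} = -7 + 4 = -3$)
$8 Z{\left(Q{\left(6,-3 \right)},-3 \right)} + r = 8 \left(5 + \left(-2 + \frac{1}{2} \left(-3\right)\right)\right) - 3 = 8 \left(5 - \frac{7}{2}\right) - 3 = 8 \cdot \frac{3}{2} - 3 = 12 - 3 = 9$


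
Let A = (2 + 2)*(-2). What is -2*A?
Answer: 16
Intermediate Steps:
A = -8 (A = 4*(-2) = -8)
-2*A = -2*(-8) = 16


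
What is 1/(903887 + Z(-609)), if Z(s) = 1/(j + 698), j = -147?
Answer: 551/498041738 ≈ 1.1063e-6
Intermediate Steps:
Z(s) = 1/551 (Z(s) = 1/(-147 + 698) = 1/551)
1/(903887 + Z(-609)) = 1/(903887 + 1/551) = 1/(498041738/551) = 551/498041738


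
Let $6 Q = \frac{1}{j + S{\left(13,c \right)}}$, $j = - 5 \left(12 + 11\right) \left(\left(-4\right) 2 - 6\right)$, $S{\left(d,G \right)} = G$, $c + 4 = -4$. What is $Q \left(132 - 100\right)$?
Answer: $\frac{8}{2403} \approx 0.0033292$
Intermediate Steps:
$c = -8$ ($c = -4 - 4 = -8$)
$j = 1610$ ($j = - 5 \cdot 23 \left(-8 - 6\right) = - 5 \cdot 23 \left(-14\right) = \left(-5\right) \left(-322\right) = 1610$)
$Q = \frac{1}{9612}$ ($Q = \frac{1}{6 \left(1610 - 8\right)} = \frac{1}{6 \cdot 1602} = \frac{1}{6} \cdot \frac{1}{1602} = \frac{1}{9612} \approx 0.00010404$)
$Q \left(132 - 100\right) = \frac{132 - 100}{9612} = \frac{1}{9612} \cdot 32 = \frac{8}{2403}$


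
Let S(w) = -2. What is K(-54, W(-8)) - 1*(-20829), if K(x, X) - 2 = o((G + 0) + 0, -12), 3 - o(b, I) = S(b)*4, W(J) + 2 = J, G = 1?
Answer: 20842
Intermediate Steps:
W(J) = -2 + J
o(b, I) = 11 (o(b, I) = 3 - (-2)*4 = 3 - 1*(-8) = 3 + 8 = 11)
K(x, X) = 13 (K(x, X) = 2 + 11 = 13)
K(-54, W(-8)) - 1*(-20829) = 13 - 1*(-20829) = 13 + 20829 = 20842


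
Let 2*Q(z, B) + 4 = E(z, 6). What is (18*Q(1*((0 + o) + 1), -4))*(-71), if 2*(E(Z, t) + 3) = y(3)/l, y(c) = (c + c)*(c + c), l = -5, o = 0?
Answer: 33867/5 ≈ 6773.4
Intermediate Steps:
y(c) = 4*c² (y(c) = (2*c)*(2*c) = 4*c²)
E(Z, t) = -33/5 (E(Z, t) = -3 + ((4*3²)/(-5))/2 = -3 + ((4*9)*(-⅕))/2 = -3 + (36*(-⅕))/2 = -3 + (½)*(-36/5) = -3 - 18/5 = -33/5)
Q(z, B) = -53/10 (Q(z, B) = -2 + (½)*(-33/5) = -2 - 33/10 = -53/10)
(18*Q(1*((0 + o) + 1), -4))*(-71) = (18*(-53/10))*(-71) = -477/5*(-71) = 33867/5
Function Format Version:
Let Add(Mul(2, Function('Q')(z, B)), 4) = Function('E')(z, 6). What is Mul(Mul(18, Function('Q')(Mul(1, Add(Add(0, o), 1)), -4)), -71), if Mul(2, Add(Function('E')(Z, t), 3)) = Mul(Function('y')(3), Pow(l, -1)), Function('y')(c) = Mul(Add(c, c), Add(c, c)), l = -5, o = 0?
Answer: Rational(33867, 5) ≈ 6773.4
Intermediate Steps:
Function('y')(c) = Mul(4, Pow(c, 2)) (Function('y')(c) = Mul(Mul(2, c), Mul(2, c)) = Mul(4, Pow(c, 2)))
Function('E')(Z, t) = Rational(-33, 5) (Function('E')(Z, t) = Add(-3, Mul(Rational(1, 2), Mul(Mul(4, Pow(3, 2)), Pow(-5, -1)))) = Add(-3, Mul(Rational(1, 2), Mul(Mul(4, 9), Rational(-1, 5)))) = Add(-3, Mul(Rational(1, 2), Mul(36, Rational(-1, 5)))) = Add(-3, Mul(Rational(1, 2), Rational(-36, 5))) = Add(-3, Rational(-18, 5)) = Rational(-33, 5))
Function('Q')(z, B) = Rational(-53, 10) (Function('Q')(z, B) = Add(-2, Mul(Rational(1, 2), Rational(-33, 5))) = Add(-2, Rational(-33, 10)) = Rational(-53, 10))
Mul(Mul(18, Function('Q')(Mul(1, Add(Add(0, o), 1)), -4)), -71) = Mul(Mul(18, Rational(-53, 10)), -71) = Mul(Rational(-477, 5), -71) = Rational(33867, 5)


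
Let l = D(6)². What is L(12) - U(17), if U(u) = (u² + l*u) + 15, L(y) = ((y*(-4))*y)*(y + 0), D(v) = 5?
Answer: -7641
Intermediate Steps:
l = 25 (l = 5² = 25)
L(y) = -4*y³ (L(y) = ((-4*y)*y)*y = (-4*y²)*y = -4*y³)
U(u) = 15 + u² + 25*u (U(u) = (u² + 25*u) + 15 = 15 + u² + 25*u)
L(12) - U(17) = -4*12³ - (15 + 17² + 25*17) = -4*1728 - (15 + 289 + 425) = -6912 - 1*729 = -6912 - 729 = -7641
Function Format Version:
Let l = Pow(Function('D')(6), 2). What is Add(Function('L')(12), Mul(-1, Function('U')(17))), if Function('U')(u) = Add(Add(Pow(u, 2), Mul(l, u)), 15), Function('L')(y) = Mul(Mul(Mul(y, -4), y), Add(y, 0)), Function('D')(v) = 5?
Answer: -7641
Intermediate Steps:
l = 25 (l = Pow(5, 2) = 25)
Function('L')(y) = Mul(-4, Pow(y, 3)) (Function('L')(y) = Mul(Mul(Mul(-4, y), y), y) = Mul(Mul(-4, Pow(y, 2)), y) = Mul(-4, Pow(y, 3)))
Function('U')(u) = Add(15, Pow(u, 2), Mul(25, u)) (Function('U')(u) = Add(Add(Pow(u, 2), Mul(25, u)), 15) = Add(15, Pow(u, 2), Mul(25, u)))
Add(Function('L')(12), Mul(-1, Function('U')(17))) = Add(Mul(-4, Pow(12, 3)), Mul(-1, Add(15, Pow(17, 2), Mul(25, 17)))) = Add(Mul(-4, 1728), Mul(-1, Add(15, 289, 425))) = Add(-6912, Mul(-1, 729)) = Add(-6912, -729) = -7641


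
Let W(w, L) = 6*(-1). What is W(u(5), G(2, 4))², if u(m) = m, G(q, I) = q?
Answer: 36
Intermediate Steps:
W(w, L) = -6
W(u(5), G(2, 4))² = (-6)² = 36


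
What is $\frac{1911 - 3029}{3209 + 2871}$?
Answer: $- \frac{559}{3040} \approx -0.18388$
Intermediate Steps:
$\frac{1911 - 3029}{3209 + 2871} = - \frac{1118}{6080} = \left(-1118\right) \frac{1}{6080} = - \frac{559}{3040}$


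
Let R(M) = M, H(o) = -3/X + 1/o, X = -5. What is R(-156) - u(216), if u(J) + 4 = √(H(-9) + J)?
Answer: -152 - √48710/15 ≈ -166.71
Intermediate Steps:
H(o) = ⅗ + 1/o (H(o) = -3/(-5) + 1/o = -3*(-⅕) + 1/o = ⅗ + 1/o)
u(J) = -4 + √(22/45 + J) (u(J) = -4 + √((⅗ + 1/(-9)) + J) = -4 + √((⅗ - ⅑) + J) = -4 + √(22/45 + J))
R(-156) - u(216) = -156 - (-4 + √(110 + 225*216)/15) = -156 - (-4 + √(110 + 48600)/15) = -156 - (-4 + √48710/15) = -156 + (4 - √48710/15) = -152 - √48710/15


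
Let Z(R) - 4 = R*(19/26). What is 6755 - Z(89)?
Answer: 173835/26 ≈ 6686.0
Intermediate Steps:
Z(R) = 4 + 19*R/26 (Z(R) = 4 + R*(19/26) = 4 + 19*R/26)
6755 - Z(89) = 6755 - (4 + (19/26)*89) = 6755 - (4 + 1691/26) = 6755 - 1*1795/26 = 6755 - 1795/26 = 173835/26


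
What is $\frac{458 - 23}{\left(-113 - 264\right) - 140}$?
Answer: $- \frac{435}{517} \approx -0.84139$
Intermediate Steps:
$\frac{458 - 23}{\left(-113 - 264\right) - 140} = \frac{435}{-377 - 140} = \frac{435}{-517} = 435 \left(- \frac{1}{517}\right) = - \frac{435}{517}$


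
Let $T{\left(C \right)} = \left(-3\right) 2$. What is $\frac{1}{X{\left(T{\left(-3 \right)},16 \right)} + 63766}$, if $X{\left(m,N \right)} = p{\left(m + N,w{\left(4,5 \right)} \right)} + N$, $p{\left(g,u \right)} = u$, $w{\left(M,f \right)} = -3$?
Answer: $\frac{1}{63779} \approx 1.5679 \cdot 10^{-5}$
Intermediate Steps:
$T{\left(C \right)} = -6$
$X{\left(m,N \right)} = -3 + N$
$\frac{1}{X{\left(T{\left(-3 \right)},16 \right)} + 63766} = \frac{1}{\left(-3 + 16\right) + 63766} = \frac{1}{13 + 63766} = \frac{1}{63779}$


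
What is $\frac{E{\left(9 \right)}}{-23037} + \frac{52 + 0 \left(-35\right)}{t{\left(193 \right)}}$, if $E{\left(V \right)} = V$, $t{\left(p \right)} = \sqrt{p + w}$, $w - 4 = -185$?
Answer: $- \frac{3}{7679} + \frac{26 \sqrt{3}}{3} \approx 15.011$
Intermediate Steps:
$w = -181$ ($w = 4 - 185 = -181$)
$t{\left(p \right)} = \sqrt{-181 + p}$ ($t{\left(p \right)} = \sqrt{p - 181} = \sqrt{-181 + p}$)
$\frac{E{\left(9 \right)}}{-23037} + \frac{52 + 0 \left(-35\right)}{t{\left(193 \right)}} = \frac{9}{-23037} + \frac{52 + 0 \left(-35\right)}{\sqrt{-181 + 193}} = 9 \left(- \frac{1}{23037}\right) + \frac{52 + 0}{\sqrt{12}} = - \frac{3}{7679} + \frac{52}{2 \sqrt{3}} = - \frac{3}{7679} + 52 \frac{\sqrt{3}}{6} = - \frac{3}{7679} + \frac{26 \sqrt{3}}{3}$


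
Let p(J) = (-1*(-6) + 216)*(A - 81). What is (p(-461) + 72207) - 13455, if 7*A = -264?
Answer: 226782/7 ≈ 32397.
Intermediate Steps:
A = -264/7 (A = (⅐)*(-264) = -264/7 ≈ -37.714)
p(J) = -184482/7 (p(J) = (-1*(-6) + 216)*(-264/7 - 81) = (6 + 216)*(-831/7) = 222*(-831/7) = -184482/7)
(p(-461) + 72207) - 13455 = (-184482/7 + 72207) - 13455 = 320967/7 - 13455 = 226782/7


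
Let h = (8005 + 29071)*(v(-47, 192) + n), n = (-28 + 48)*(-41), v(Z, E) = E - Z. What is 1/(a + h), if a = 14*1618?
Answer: -1/21518504 ≈ -4.6472e-8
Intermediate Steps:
a = 22652
n = -820 (n = 20*(-41) = -820)
h = -21541156 (h = (8005 + 29071)*((192 - 1*(-47)) - 820) = 37076*((192 + 47) - 820) = 37076*(239 - 820) = 37076*(-581) = -21541156)
1/(a + h) = 1/(22652 - 21541156) = 1/(-21518504) = -1/21518504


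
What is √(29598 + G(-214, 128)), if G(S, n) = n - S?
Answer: 2*√7485 ≈ 173.03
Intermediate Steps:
√(29598 + G(-214, 128)) = √(29598 + (128 - 1*(-214))) = √(29598 + (128 + 214)) = √(29598 + 342) = √29940 = 2*√7485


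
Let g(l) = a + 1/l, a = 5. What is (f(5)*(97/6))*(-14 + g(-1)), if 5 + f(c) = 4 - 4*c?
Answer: 3395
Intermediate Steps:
f(c) = -1 - 4*c (f(c) = -5 + (4 - 4*c) = -1 - 4*c)
g(l) = 5 + 1/l
(f(5)*(97/6))*(-14 + g(-1)) = ((-1 - 4*5)*(97/6))*(-14 + (5 + 1/(-1))) = ((-1 - 20)*(97*(1/6)))*(-14 + (5 - 1)) = (-21*97/6)*(-14 + 4) = -679/2*(-10) = 3395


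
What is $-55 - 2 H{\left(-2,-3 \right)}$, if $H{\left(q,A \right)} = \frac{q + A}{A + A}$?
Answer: $- \frac{170}{3} \approx -56.667$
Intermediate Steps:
$H{\left(q,A \right)} = \frac{A + q}{2 A}$
$-55 - 2 H{\left(-2,-3 \right)} = -55 - 2 \frac{-3 - 2}{2 \left(-3\right)} = -55 - 2 \cdot \frac{1}{2} \left(- \frac{1}{3}\right) \left(-5\right) = -55 - \frac{5}{3} = - \frac{170}{3}$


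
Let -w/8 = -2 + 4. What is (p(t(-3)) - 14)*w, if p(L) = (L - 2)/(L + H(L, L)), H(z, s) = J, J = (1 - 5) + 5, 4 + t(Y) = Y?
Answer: 200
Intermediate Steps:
t(Y) = -4 + Y
J = 1 (J = -4 + 5 = 1)
H(z, s) = 1
p(L) = (-2 + L)/(1 + L) (p(L) = (L - 2)/(L + 1) = (-2 + L)/(1 + L))
w = -16 (w = -8*(-2 + 4) = -8*2 = -16)
(p(t(-3)) - 14)*w = ((-2 + (-4 - 3))/(1 + (-4 - 3)) - 14)*(-16) = ((-2 - 7)/(1 - 7) - 14)*(-16) = (-9/(-6) - 14)*(-16) = (-⅙*(-9) - 14)*(-16) = (3/2 - 14)*(-16) = -25/2*(-16) = 200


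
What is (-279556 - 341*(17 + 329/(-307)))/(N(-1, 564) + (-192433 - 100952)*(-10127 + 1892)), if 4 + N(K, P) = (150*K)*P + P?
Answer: -87491182/741694020545 ≈ -0.00011796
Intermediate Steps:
N(K, P) = -4 + P + 150*K*P (N(K, P) = -4 + ((150*K)*P + P) = -4 + (150*K*P + P) = -4 + (P + 150*K*P) = -4 + P + 150*K*P)
(-279556 - 341*(17 + 329/(-307)))/(N(-1, 564) + (-192433 - 100952)*(-10127 + 1892)) = (-279556 - 341*(17 + 329/(-307)))/((-4 + 564 + 150*(-1)*564) + (-192433 - 100952)*(-10127 + 1892)) = (-279556 - 341*(17 + 329*(-1/307)))/((-4 + 564 - 84600) - 293385*(-8235)) = (-279556 - 341*(17 - 329/307))/(-84040 + 2416025475) = (-279556 - 341*4890/307)/2415941435 = (-279556 - 1667490/307)*(1/2415941435) = -87491182/307*1/2415941435 = -87491182/741694020545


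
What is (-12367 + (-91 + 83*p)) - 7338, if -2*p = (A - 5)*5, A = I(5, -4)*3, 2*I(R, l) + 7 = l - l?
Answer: -66319/4 ≈ -16580.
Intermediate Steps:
I(R, l) = -7/2 (I(R, l) = -7/2 + (l - l)/2 = -7/2 + (½)*0 = -7/2 + 0 = -7/2)
A = -21/2 (A = -7/2*3 = -21/2 ≈ -10.500)
p = 155/4 (p = -(-21/2 - 5)*5/2 = -(-31)*5/4 = -½*(-155/2) = 155/4 ≈ 38.750)
(-12367 + (-91 + 83*p)) - 7338 = (-12367 + (-91 + 83*(155/4))) - 7338 = (-12367 + (-91 + 12865/4)) - 7338 = (-12367 + 12501/4) - 7338 = -36967/4 - 7338 = -66319/4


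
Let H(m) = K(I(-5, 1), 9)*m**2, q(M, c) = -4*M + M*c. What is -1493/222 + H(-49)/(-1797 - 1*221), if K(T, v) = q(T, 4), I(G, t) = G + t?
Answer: -1493/222 ≈ -6.7252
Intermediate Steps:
K(T, v) = 0 (K(T, v) = T*(-4 + 4) = T*0 = 0)
H(m) = 0 (H(m) = 0*m**2 = 0)
-1493/222 + H(-49)/(-1797 - 1*221) = -1493/222 + 0/(-1797 - 1*221) = -1493*1/222 + 0/(-1797 - 221) = -1493/222 + 0/(-2018) = -1493/222 + 0*(-1/2018) = -1493/222 + 0 = -1493/222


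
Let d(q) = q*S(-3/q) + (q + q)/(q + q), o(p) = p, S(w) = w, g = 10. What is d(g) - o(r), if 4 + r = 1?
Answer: 1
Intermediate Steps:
r = -3 (r = -4 + 1 = -3)
d(q) = -2 (d(q) = q*(-3/q) + (q + q)/(q + q) = -3 + (2*q)/((2*q)) = -3 + (2*q)*(1/(2*q)) = -3 + 1 = -2)
d(g) - o(r) = -2 - 1*(-3) = -2 + 3 = 1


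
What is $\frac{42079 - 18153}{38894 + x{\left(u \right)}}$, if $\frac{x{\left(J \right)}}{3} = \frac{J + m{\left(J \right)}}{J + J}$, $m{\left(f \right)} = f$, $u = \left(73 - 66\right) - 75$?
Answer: $\frac{23926}{38897} \approx 0.61511$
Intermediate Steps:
$u = -68$ ($u = 7 - 75 = -68$)
$x{\left(J \right)} = 3$ ($x{\left(J \right)} = 3 \frac{J + J}{J + J} = 3 \frac{2 J}{2 J} = 3 \cdot 2 J \frac{1}{2 J} = 3 \cdot 1 = 3$)
$\frac{42079 - 18153}{38894 + x{\left(u \right)}} = \frac{42079 - 18153}{38894 + 3} = \frac{23926}{38897}$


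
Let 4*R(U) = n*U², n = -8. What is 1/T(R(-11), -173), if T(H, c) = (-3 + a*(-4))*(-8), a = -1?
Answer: -⅛ ≈ -0.12500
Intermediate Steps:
R(U) = -2*U² (R(U) = (-8*U²)/4 = -2*U²)
T(H, c) = -8 (T(H, c) = (-3 - 1*(-4))*(-8) = (-3 + 4)*(-8) = 1*(-8) = -8)
1/T(R(-11), -173) = 1/(-8) = -⅛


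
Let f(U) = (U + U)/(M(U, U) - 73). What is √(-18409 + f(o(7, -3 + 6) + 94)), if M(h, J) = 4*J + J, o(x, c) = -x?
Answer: I*√603081502/181 ≈ 135.68*I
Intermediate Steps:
M(h, J) = 5*J
f(U) = 2*U/(-73 + 5*U) (f(U) = (U + U)/(5*U - 73) = (2*U)/(-73 + 5*U) = 2*U/(-73 + 5*U))
√(-18409 + f(o(7, -3 + 6) + 94)) = √(-18409 + 2*(-1*7 + 94)/(-73 + 5*(-1*7 + 94))) = √(-18409 + 2*(-7 + 94)/(-73 + 5*(-7 + 94))) = √(-18409 + 2*87/(-73 + 5*87)) = √(-18409 + 2*87/(-73 + 435)) = √(-18409 + 2*87/362) = √(-18409 + 2*87*(1/362)) = √(-18409 + 87/181) = √(-3331942/181) = I*√603081502/181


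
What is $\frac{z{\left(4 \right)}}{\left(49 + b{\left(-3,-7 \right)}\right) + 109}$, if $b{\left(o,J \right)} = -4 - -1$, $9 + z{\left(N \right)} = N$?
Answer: $- \frac{1}{31} \approx -0.032258$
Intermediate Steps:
$z{\left(N \right)} = -9 + N$
$b{\left(o,J \right)} = -3$ ($b{\left(o,J \right)} = -4 + 1 = -3$)
$\frac{z{\left(4 \right)}}{\left(49 + b{\left(-3,-7 \right)}\right) + 109} = \frac{-9 + 4}{\left(49 - 3\right) + 109} = - \frac{5}{46 + 109} = - \frac{5}{155} = \left(-5\right) \frac{1}{155} = - \frac{1}{31}$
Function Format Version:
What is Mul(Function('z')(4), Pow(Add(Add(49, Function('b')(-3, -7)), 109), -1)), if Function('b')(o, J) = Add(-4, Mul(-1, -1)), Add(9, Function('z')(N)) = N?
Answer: Rational(-1, 31) ≈ -0.032258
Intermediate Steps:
Function('z')(N) = Add(-9, N)
Function('b')(o, J) = -3 (Function('b')(o, J) = Add(-4, 1) = -3)
Mul(Function('z')(4), Pow(Add(Add(49, Function('b')(-3, -7)), 109), -1)) = Mul(Add(-9, 4), Pow(Add(Add(49, -3), 109), -1)) = Mul(-5, Pow(Add(46, 109), -1)) = Mul(-5, Pow(155, -1)) = Mul(-5, Rational(1, 155)) = Rational(-1, 31)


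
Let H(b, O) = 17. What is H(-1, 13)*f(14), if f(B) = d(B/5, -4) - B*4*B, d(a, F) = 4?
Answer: -13260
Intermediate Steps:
f(B) = 4 - 4*B² (f(B) = 4 - B*4*B = 4 - 4*B*B = 4 - 4*B²)
H(-1, 13)*f(14) = 17*(4 - 4*14²) = 17*(4 - 4*196) = 17*(4 - 784) = 17*(-780) = -13260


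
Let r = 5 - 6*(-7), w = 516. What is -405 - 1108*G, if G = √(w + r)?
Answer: -405 - 1108*√563 ≈ -26695.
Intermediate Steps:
r = 47 (r = 5 + 42 = 47)
G = √563 (G = √(516 + 47) = √563 ≈ 23.728)
-405 - 1108*G = -405 - 1108*√563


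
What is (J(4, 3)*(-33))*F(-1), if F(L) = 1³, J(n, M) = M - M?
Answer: 0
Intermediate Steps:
J(n, M) = 0
F(L) = 1
(J(4, 3)*(-33))*F(-1) = (0*(-33))*1 = 0*1 = 0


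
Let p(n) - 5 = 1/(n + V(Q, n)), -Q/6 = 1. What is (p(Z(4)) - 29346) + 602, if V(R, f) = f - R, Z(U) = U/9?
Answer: -1781809/62 ≈ -28739.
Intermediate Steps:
Z(U) = U/9 (Z(U) = U*(1/9) = U/9)
Q = -6 (Q = -6*1 = -6)
p(n) = 5 + 1/(6 + 2*n) (p(n) = 5 + 1/(n + (n - 1*(-6))) = 5 + 1/(n + (n + 6)) = 5 + 1/(n + (6 + n)) = 5 + 1/(6 + 2*n))
(p(Z(4)) - 29346) + 602 = ((31 + 10*((1/9)*4))/(2*(3 + (1/9)*4)) - 29346) + 602 = ((31 + 10*(4/9))/(2*(3 + 4/9)) - 29346) + 602 = ((31 + 40/9)/(2*(31/9)) - 29346) + 602 = ((1/2)*(9/31)*(319/9) - 29346) + 602 = (319/62 - 29346) + 602 = -1819133/62 + 602 = -1781809/62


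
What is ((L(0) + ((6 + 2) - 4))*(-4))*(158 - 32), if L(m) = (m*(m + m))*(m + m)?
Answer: -2016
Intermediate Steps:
L(m) = 4*m³ (L(m) = (m*(2*m))*(2*m) = (2*m²)*(2*m) = 4*m³)
((L(0) + ((6 + 2) - 4))*(-4))*(158 - 32) = ((4*0³ + ((6 + 2) - 4))*(-4))*(158 - 32) = ((4*0 + (8 - 4))*(-4))*126 = ((0 + 4)*(-4))*126 = (4*(-4))*126 = -16*126 = -2016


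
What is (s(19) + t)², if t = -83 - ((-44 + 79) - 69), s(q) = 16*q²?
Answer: 32798529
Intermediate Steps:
t = -49 (t = -83 - (35 - 69) = -83 - 1*(-34) = -83 + 34 = -49)
(s(19) + t)² = (16*19² - 49)² = (16*361 - 49)² = (5776 - 49)² = 5727² = 32798529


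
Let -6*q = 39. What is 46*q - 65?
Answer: -364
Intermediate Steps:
q = -13/2 (q = -⅙*39 = -13/2 ≈ -6.5000)
46*q - 65 = 46*(-13/2) - 65 = -299 - 65 = -364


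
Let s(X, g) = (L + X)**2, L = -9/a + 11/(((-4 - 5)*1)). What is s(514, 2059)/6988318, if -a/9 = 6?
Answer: 85248289/2264215032 ≈ 0.037650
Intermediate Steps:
a = -54 (a = -9*6 = -54)
L = -19/18 (L = -9/(-54) + 11/(((-4 - 5)*1)) = -9*(-1/54) + 11/((-9*1)) = 1/6 + 11/(-9) = 1/6 + 11*(-1/9) = 1/6 - 11/9 = -19/18 ≈ -1.0556)
s(X, g) = (-19/18 + X)**2
s(514, 2059)/6988318 = ((-19 + 18*514)**2/324)/6988318 = ((-19 + 9252)**2/324)*(1/6988318) = ((1/324)*9233**2)*(1/6988318) = ((1/324)*85248289)*(1/6988318) = (85248289/324)*(1/6988318) = 85248289/2264215032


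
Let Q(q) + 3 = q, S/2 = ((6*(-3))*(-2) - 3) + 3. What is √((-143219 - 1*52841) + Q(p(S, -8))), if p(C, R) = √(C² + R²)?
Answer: √(-196063 + 8*√82) ≈ 442.71*I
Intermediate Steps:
S = 72 (S = 2*(((6*(-3))*(-2) - 3) + 3) = 2*((-18*(-2) - 3) + 3) = 2*((36 - 3) + 3) = 2*(33 + 3) = 2*36 = 72)
Q(q) = -3 + q
√((-143219 - 1*52841) + Q(p(S, -8))) = √((-143219 - 1*52841) + (-3 + √(72² + (-8)²))) = √((-143219 - 52841) + (-3 + √(5184 + 64))) = √(-196060 + (-3 + √5248)) = √(-196060 + (-3 + 8*√82)) = √(-196063 + 8*√82)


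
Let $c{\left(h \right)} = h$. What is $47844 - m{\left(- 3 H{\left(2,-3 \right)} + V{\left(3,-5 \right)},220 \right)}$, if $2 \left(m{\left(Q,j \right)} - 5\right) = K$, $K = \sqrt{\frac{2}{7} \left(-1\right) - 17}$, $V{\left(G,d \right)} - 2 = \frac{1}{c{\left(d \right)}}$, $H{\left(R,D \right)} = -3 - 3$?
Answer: $47839 - \frac{11 i \sqrt{7}}{14} \approx 47839.0 - 2.0788 i$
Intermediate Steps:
$H{\left(R,D \right)} = -6$ ($H{\left(R,D \right)} = -3 - 3 = -6$)
$V{\left(G,d \right)} = 2 + \frac{1}{d}$
$K = \frac{11 i \sqrt{7}}{7}$ ($K = \sqrt{2 \cdot \frac{1}{7} \left(-1\right) - 17} = \sqrt{\frac{2}{7} \left(-1\right) - 17} = \sqrt{- \frac{2}{7} - 17} = \sqrt{- \frac{121}{7}} = \frac{11 i \sqrt{7}}{7} \approx 4.1576 i$)
$m{\left(Q,j \right)} = 5 + \frac{11 i \sqrt{7}}{14}$ ($m{\left(Q,j \right)} = 5 + \frac{\frac{11}{7} i \sqrt{7}}{2} = 5 + \frac{11 i \sqrt{7}}{14}$)
$47844 - m{\left(- 3 H{\left(2,-3 \right)} + V{\left(3,-5 \right)},220 \right)} = 47844 - \left(5 + \frac{11 i \sqrt{7}}{14}\right) = 47839 - \frac{11 i \sqrt{7}}{14}$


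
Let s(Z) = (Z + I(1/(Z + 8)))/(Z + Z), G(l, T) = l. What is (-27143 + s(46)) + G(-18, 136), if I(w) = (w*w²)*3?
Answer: -131155229807/4828896 ≈ -27161.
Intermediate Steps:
I(w) = 3*w³ (I(w) = w³*3 = 3*w³)
s(Z) = (Z + 3/(8 + Z)³)/(2*Z) (s(Z) = (Z + 3*(1/(Z + 8))³)/(Z + Z) = (Z + 3*(1/(8 + Z))³)/((2*Z)) = (Z + 3/(8 + Z)³)*(1/(2*Z)) = (Z + 3/(8 + Z)³)/(2*Z))
(-27143 + s(46)) + G(-18, 136) = (-27143 + (½ + (3/2)/(46*(8 + 46)³))) - 18 = (-27143 + (½ + (3/2)*(1/46)/54³)) - 18 = (-27143 + (½ + (3/2)*(1/46)*(1/157464))) - 18 = (-27143 + (½ + 1/4828896)) - 18 = (-27143 + 2414449/4828896) - 18 = -131068309679/4828896 - 18 = -131155229807/4828896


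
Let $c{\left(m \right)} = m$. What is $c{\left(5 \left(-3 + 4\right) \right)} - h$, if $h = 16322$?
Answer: $-16317$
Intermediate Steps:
$c{\left(5 \left(-3 + 4\right) \right)} - h = 5 \left(-3 + 4\right) - 16322 = 5 \cdot 1 - 16322 = 5 - 16322 = -16317$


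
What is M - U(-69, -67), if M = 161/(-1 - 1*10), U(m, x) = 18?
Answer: -359/11 ≈ -32.636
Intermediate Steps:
M = -161/11 (M = 161/(-1 - 10) = 161/(-11) = -1/11*161 = -161/11 ≈ -14.636)
M - U(-69, -67) = -161/11 - 1*18 = -161/11 - 18 = -359/11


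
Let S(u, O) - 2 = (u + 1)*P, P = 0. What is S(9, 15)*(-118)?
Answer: -236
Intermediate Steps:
S(u, O) = 2 (S(u, O) = 2 + (u + 1)*0 = 2 + (1 + u)*0 = 2 + 0 = 2)
S(9, 15)*(-118) = 2*(-118) = -236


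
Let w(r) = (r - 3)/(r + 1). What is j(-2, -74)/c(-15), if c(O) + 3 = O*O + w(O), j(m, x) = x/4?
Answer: -259/3126 ≈ -0.082853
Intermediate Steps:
w(r) = (-3 + r)/(1 + r)
j(m, x) = x/4 (j(m, x) = x*(¼) = x/4)
c(O) = -3 + O² + (-3 + O)/(1 + O) (c(O) = -3 + (O*O + (-3 + O)/(1 + O)) = -3 + (O² + (-3 + O)/(1 + O)) = -3 + O² + (-3 + O)/(1 + O))
j(-2, -74)/c(-15) = ((¼)*(-74))/(((-3 - 15 + (1 - 15)*(-3 + (-15)²))/(1 - 15))) = -37*(-14/(-3 - 15 - 14*(-3 + 225)))/2 = -37*(-14/(-3 - 15 - 14*222))/2 = -37*(-14/(-3 - 15 - 3108))/2 = -37/(2*((-1/14*(-3126)))) = -37/(2*1563/7) = -37/2*7/1563 = -259/3126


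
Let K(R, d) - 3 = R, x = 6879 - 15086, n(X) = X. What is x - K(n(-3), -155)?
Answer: -8207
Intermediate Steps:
x = -8207
K(R, d) = 3 + R
x - K(n(-3), -155) = -8207 - (3 - 3) = -8207 - 1*0 = -8207 + 0 = -8207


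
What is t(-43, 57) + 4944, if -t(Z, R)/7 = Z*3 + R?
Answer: 5448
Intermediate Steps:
t(Z, R) = -21*Z - 7*R (t(Z, R) = -7*(Z*3 + R) = -7*(3*Z + R) = -7*(R + 3*Z) = -21*Z - 7*R)
t(-43, 57) + 4944 = (-21*(-43) - 7*57) + 4944 = (903 - 399) + 4944 = 504 + 4944 = 5448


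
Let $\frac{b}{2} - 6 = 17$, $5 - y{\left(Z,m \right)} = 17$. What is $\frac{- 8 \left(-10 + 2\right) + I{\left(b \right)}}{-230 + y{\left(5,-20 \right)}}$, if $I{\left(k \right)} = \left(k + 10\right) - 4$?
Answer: $- \frac{58}{121} \approx -0.47934$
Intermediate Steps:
$y{\left(Z,m \right)} = -12$ ($y{\left(Z,m \right)} = 5 - 17 = -12$)
$b = 46$ ($b = 12 + 2 \cdot 17 = 12 + 34 = 46$)
$I{\left(k \right)} = 6 + k$ ($I{\left(k \right)} = \left(10 + k\right) - 4 = 6 + k$)
$\frac{- 8 \left(-10 + 2\right) + I{\left(b \right)}}{-230 + y{\left(5,-20 \right)}} = \frac{- 8 \left(-10 + 2\right) + \left(6 + 46\right)}{-230 - 12} = \frac{\left(-8\right) \left(-8\right) + 52}{-242} = \left(64 + 52\right) \left(- \frac{1}{242}\right) = 116 \left(- \frac{1}{242}\right) = - \frac{58}{121}$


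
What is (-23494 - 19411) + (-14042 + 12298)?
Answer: -44649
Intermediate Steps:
(-23494 - 19411) + (-14042 + 12298) = -42905 - 1744 = -44649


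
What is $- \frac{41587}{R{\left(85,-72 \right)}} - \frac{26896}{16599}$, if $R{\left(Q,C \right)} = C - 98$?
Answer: $\frac{685730293}{2821830} \approx 243.01$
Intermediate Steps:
$R{\left(Q,C \right)} = -98 + C$ ($R{\left(Q,C \right)} = C - 98 = -98 + C$)
$- \frac{41587}{R{\left(85,-72 \right)}} - \frac{26896}{16599} = - \frac{41587}{-98 - 72} - \frac{26896}{16599} = - \frac{41587}{-170} - \frac{26896}{16599} = \left(-41587\right) \left(- \frac{1}{170}\right) - \frac{26896}{16599} = \frac{41587}{170} - \frac{26896}{16599} = \frac{685730293}{2821830}$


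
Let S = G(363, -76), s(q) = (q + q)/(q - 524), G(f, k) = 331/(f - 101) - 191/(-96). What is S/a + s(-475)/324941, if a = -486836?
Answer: -2487797099477/662481813267566208 ≈ -3.7553e-6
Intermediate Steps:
G(f, k) = 191/96 + 331/(-101 + f) (G(f, k) = 331/(-101 + f) - 191*(-1/96) = 331/(-101 + f) + 191/96 = 191/96 + 331/(-101 + f))
s(q) = 2*q/(-524 + q) (s(q) = (2*q)/(-524 + q) = 2*q/(-524 + q))
S = 40909/12576 (S = (12485 + 191*363)/(96*(-101 + 363)) = (1/96)*(12485 + 69333)/262 = (1/96)*(1/262)*81818 = 40909/12576 ≈ 3.2529)
S/a + s(-475)/324941 = (40909/12576)/(-486836) + (2*(-475)/(-524 - 475))/324941 = (40909/12576)*(-1/486836) + (2*(-475)/(-999))*(1/324941) = -40909/6122449536 + (2*(-475)*(-1/999))*(1/324941) = -40909/6122449536 + (950/999)*(1/324941) = -40909/6122449536 + 950/324616059 = -2487797099477/662481813267566208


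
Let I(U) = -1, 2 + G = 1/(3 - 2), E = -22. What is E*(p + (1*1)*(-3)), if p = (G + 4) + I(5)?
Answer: 22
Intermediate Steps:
G = -1 (G = -2 + 1/(3 - 2) = -2 + 1/1 = -2 + 1 = -1)
p = 2 (p = (-1 + 4) - 1 = 3 - 1 = 2)
E*(p + (1*1)*(-3)) = -22*(2 + (1*1)*(-3)) = -22*(2 + 1*(-3)) = -22*(2 - 3) = -22*(-1) = 22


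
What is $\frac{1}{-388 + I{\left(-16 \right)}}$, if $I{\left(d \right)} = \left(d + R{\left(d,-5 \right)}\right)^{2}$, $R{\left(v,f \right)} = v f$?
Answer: $\frac{1}{3708} \approx 0.00026969$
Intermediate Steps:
$R{\left(v,f \right)} = f v$
$I{\left(d \right)} = 16 d^{2}$ ($I{\left(d \right)} = \left(d - 5 d\right)^{2} = \left(- 4 d\right)^{2} = 16 d^{2}$)
$\frac{1}{-388 + I{\left(-16 \right)}} = \frac{1}{-388 + 16 \left(-16\right)^{2}} = \frac{1}{-388 + 16 \cdot 256} = \frac{1}{-388 + 4096} = \frac{1}{3708}$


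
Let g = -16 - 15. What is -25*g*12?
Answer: 9300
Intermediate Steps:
g = -31
-25*g*12 = -25*(-31)*12 = 775*12 = 9300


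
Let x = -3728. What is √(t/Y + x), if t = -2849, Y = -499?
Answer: I*√926854077/499 ≈ 61.011*I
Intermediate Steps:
√(t/Y + x) = √(-2849/(-499) - 3728) = √(-2849*(-1/499) - 3728) = √(2849/499 - 3728) = √(-1857423/499) = I*√926854077/499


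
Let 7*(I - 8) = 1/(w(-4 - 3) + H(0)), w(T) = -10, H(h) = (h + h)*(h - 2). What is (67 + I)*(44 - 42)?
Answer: 5249/35 ≈ 149.97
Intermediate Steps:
H(h) = 2*h*(-2 + h) (H(h) = (2*h)*(-2 + h) = 2*h*(-2 + h))
I = 559/70 (I = 8 + 1/(7*(-10 + 2*0*(-2 + 0))) = 8 + 1/(7*(-10 + 2*0*(-2))) = 8 + 1/(7*(-10 + 0)) = 8 + (⅐)/(-10) = 8 + (⅐)*(-⅒) = 8 - 1/70 = 559/70 ≈ 7.9857)
(67 + I)*(44 - 42) = (67 + 559/70)*(44 - 42) = (5249/70)*2 = 5249/35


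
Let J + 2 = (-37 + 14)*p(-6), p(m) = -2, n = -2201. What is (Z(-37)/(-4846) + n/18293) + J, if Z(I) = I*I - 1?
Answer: 1932407881/44323939 ≈ 43.597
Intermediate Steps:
Z(I) = -1 + I² (Z(I) = I² - 1 = -1 + I²)
J = 44 (J = -2 + (-37 + 14)*(-2) = -2 - 23*(-2) = -2 + 46 = 44)
(Z(-37)/(-4846) + n/18293) + J = ((-1 + (-37)²)/(-4846) - 2201/18293) + 44 = ((-1 + 1369)*(-1/4846) - 2201*1/18293) + 44 = (1368*(-1/4846) - 2201/18293) + 44 = (-684/2423 - 2201/18293) + 44 = -17845435/44323939 + 44 = 1932407881/44323939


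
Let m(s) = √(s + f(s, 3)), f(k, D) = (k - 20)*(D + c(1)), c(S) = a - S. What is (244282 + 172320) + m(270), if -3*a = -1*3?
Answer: 416602 + 2*√255 ≈ 4.1663e+5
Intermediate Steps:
a = 1 (a = -(-1)*3/3 = -⅓*(-3) = 1)
c(S) = 1 - S
f(k, D) = D*(-20 + k) (f(k, D) = (k - 20)*(D + (1 - 1*1)) = (-20 + k)*(D + (1 - 1)) = (-20 + k)*(D + 0) = (-20 + k)*D = D*(-20 + k))
m(s) = √(-60 + 4*s) (m(s) = √(s + 3*(-20 + s)) = √(s + (-60 + 3*s)) = √(-60 + 4*s))
(244282 + 172320) + m(270) = (244282 + 172320) + 2*√(-15 + 270) = 416602 + 2*√255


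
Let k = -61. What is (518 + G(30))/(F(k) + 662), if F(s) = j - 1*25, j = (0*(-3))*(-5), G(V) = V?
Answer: 548/637 ≈ 0.86028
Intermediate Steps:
j = 0 (j = 0*(-5) = 0)
F(s) = -25 (F(s) = 0 - 1*25 = 0 - 25 = -25)
(518 + G(30))/(F(k) + 662) = (518 + 30)/(-25 + 662) = 548/637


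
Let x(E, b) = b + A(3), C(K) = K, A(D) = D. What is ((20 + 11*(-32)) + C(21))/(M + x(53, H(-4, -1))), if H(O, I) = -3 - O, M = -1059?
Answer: 311/1055 ≈ 0.29479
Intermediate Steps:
x(E, b) = 3 + b (x(E, b) = b + 3 = 3 + b)
((20 + 11*(-32)) + C(21))/(M + x(53, H(-4, -1))) = ((20 + 11*(-32)) + 21)/(-1059 + (3 + (-3 - 1*(-4)))) = ((20 - 352) + 21)/(-1059 + (3 + (-3 + 4))) = (-332 + 21)/(-1059 + (3 + 1)) = -311/(-1059 + 4) = -311/(-1055) = -311*(-1/1055) = 311/1055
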